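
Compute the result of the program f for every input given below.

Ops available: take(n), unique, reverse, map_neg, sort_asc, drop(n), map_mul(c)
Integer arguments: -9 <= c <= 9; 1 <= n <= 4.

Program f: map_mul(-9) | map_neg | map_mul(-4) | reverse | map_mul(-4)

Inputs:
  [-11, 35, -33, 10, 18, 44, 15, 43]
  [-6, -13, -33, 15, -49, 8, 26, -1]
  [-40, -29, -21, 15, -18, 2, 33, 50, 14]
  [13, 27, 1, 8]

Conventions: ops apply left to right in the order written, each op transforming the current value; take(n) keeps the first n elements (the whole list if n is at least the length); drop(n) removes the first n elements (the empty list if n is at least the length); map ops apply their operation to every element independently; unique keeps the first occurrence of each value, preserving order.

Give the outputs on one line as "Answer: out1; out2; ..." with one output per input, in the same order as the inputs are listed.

Execution, op by op:
  [-11, 35, -33, 10, 18, 44, 15, 43] -> [99, -315, 297, -90, -162, -396, -135, -387] -> [-99, 315, -297, 90, 162, 396, 135, 387] -> [396, -1260, 1188, -360, -648, -1584, -540, -1548] -> [-1548, -540, -1584, -648, -360, 1188, -1260, 396] -> [6192, 2160, 6336, 2592, 1440, -4752, 5040, -1584]
  [-6, -13, -33, 15, -49, 8, 26, -1] -> [54, 117, 297, -135, 441, -72, -234, 9] -> [-54, -117, -297, 135, -441, 72, 234, -9] -> [216, 468, 1188, -540, 1764, -288, -936, 36] -> [36, -936, -288, 1764, -540, 1188, 468, 216] -> [-144, 3744, 1152, -7056, 2160, -4752, -1872, -864]
  [-40, -29, -21, 15, -18, 2, 33, 50, 14] -> [360, 261, 189, -135, 162, -18, -297, -450, -126] -> [-360, -261, -189, 135, -162, 18, 297, 450, 126] -> [1440, 1044, 756, -540, 648, -72, -1188, -1800, -504] -> [-504, -1800, -1188, -72, 648, -540, 756, 1044, 1440] -> [2016, 7200, 4752, 288, -2592, 2160, -3024, -4176, -5760]
  [13, 27, 1, 8] -> [-117, -243, -9, -72] -> [117, 243, 9, 72] -> [-468, -972, -36, -288] -> [-288, -36, -972, -468] -> [1152, 144, 3888, 1872]

[6192, 2160, 6336, 2592, 1440, -4752, 5040, -1584]; [-144, 3744, 1152, -7056, 2160, -4752, -1872, -864]; [2016, 7200, 4752, 288, -2592, 2160, -3024, -4176, -5760]; [1152, 144, 3888, 1872]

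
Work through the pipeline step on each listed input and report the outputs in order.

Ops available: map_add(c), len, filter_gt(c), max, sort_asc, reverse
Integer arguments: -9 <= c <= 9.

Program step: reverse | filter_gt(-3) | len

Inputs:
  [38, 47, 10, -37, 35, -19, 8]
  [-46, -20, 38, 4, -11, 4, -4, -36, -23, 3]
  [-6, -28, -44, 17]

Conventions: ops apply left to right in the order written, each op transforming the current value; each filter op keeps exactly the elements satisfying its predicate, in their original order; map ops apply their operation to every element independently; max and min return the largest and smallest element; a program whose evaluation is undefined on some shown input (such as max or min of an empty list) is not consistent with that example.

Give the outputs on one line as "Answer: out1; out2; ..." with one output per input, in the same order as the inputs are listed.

Execution, op by op:
  [38, 47, 10, -37, 35, -19, 8] -> [8, -19, 35, -37, 10, 47, 38] -> [8, 35, 10, 47, 38] -> 5
  [-46, -20, 38, 4, -11, 4, -4, -36, -23, 3] -> [3, -23, -36, -4, 4, -11, 4, 38, -20, -46] -> [3, 4, 4, 38] -> 4
  [-6, -28, -44, 17] -> [17, -44, -28, -6] -> [17] -> 1

5; 4; 1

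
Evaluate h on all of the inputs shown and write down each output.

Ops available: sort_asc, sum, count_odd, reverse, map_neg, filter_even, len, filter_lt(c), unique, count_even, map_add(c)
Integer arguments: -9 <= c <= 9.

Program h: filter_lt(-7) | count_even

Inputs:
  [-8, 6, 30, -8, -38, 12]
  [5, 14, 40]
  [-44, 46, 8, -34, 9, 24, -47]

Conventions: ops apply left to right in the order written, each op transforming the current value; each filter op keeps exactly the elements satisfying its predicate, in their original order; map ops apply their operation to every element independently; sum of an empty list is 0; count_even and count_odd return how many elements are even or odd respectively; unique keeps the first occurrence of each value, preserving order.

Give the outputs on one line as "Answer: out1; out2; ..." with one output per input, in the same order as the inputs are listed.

Execution, op by op:
  [-8, 6, 30, -8, -38, 12] -> [-8, -8, -38] -> 3
  [5, 14, 40] -> [] -> 0
  [-44, 46, 8, -34, 9, 24, -47] -> [-44, -34, -47] -> 2

3; 0; 2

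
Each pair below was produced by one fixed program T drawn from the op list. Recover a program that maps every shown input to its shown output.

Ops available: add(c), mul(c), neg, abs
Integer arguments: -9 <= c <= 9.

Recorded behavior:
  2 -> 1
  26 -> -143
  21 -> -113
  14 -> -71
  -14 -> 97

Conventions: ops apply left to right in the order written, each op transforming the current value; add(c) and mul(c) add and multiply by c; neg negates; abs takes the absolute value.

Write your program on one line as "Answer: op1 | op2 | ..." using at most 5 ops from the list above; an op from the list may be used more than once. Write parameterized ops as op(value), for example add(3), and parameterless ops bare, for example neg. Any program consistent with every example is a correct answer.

neg | mul(6) | add(5) | add(8)

Check, running the answer program on each example:
  2 -> -2 -> -12 -> -7 -> 1
  26 -> -26 -> -156 -> -151 -> -143
  21 -> -21 -> -126 -> -121 -> -113
  14 -> -14 -> -84 -> -79 -> -71
  -14 -> 14 -> 84 -> 89 -> 97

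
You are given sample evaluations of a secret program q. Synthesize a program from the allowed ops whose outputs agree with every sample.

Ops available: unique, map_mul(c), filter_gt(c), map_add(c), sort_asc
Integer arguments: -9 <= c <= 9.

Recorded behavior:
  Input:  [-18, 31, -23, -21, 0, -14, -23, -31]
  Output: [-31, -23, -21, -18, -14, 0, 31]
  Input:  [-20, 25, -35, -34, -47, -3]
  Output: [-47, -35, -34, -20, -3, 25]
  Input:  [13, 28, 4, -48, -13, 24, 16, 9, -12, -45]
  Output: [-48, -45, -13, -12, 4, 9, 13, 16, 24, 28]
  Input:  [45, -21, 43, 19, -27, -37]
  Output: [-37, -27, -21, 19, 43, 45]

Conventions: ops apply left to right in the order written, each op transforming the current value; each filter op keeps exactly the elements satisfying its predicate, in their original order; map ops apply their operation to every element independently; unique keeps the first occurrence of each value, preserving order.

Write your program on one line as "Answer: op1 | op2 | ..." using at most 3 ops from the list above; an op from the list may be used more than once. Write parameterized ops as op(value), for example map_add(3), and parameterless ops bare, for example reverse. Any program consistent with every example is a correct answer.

unique | sort_asc

Check, running the answer program on each example:
  [-18, 31, -23, -21, 0, -14, -23, -31] -> [-18, 31, -23, -21, 0, -14, -31] -> [-31, -23, -21, -18, -14, 0, 31]
  [-20, 25, -35, -34, -47, -3] -> [-20, 25, -35, -34, -47, -3] -> [-47, -35, -34, -20, -3, 25]
  [13, 28, 4, -48, -13, 24, 16, 9, -12, -45] -> [13, 28, 4, -48, -13, 24, 16, 9, -12, -45] -> [-48, -45, -13, -12, 4, 9, 13, 16, 24, 28]
  [45, -21, 43, 19, -27, -37] -> [45, -21, 43, 19, -27, -37] -> [-37, -27, -21, 19, 43, 45]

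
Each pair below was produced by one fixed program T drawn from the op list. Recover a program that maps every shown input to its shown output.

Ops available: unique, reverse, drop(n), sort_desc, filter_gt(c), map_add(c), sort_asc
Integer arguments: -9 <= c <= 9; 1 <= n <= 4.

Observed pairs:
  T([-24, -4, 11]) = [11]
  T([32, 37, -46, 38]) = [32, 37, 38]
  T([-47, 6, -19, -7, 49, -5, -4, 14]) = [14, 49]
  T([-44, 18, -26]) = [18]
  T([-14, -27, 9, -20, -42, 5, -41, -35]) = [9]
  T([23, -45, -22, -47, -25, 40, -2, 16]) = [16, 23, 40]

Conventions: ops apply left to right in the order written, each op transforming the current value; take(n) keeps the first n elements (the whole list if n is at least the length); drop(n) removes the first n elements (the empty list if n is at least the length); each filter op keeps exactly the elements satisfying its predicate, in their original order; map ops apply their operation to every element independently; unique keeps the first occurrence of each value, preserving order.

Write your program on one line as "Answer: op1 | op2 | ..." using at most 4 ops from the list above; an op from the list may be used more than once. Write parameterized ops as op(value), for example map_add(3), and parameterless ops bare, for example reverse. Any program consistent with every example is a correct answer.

filter_gt(0) | filter_gt(6) | sort_asc

Check, running the answer program on each example:
  [-24, -4, 11] -> [11] -> [11] -> [11]
  [32, 37, -46, 38] -> [32, 37, 38] -> [32, 37, 38] -> [32, 37, 38]
  [-47, 6, -19, -7, 49, -5, -4, 14] -> [6, 49, 14] -> [49, 14] -> [14, 49]
  [-44, 18, -26] -> [18] -> [18] -> [18]
  [-14, -27, 9, -20, -42, 5, -41, -35] -> [9, 5] -> [9] -> [9]
  [23, -45, -22, -47, -25, 40, -2, 16] -> [23, 40, 16] -> [23, 40, 16] -> [16, 23, 40]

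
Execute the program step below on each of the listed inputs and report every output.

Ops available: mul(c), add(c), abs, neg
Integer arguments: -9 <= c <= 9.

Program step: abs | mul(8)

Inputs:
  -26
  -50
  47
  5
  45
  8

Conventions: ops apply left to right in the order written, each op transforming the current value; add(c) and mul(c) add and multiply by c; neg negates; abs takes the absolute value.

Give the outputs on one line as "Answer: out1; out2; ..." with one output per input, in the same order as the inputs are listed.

Execution, op by op:
  -26 -> 26 -> 208
  -50 -> 50 -> 400
  47 -> 47 -> 376
  5 -> 5 -> 40
  45 -> 45 -> 360
  8 -> 8 -> 64

208; 400; 376; 40; 360; 64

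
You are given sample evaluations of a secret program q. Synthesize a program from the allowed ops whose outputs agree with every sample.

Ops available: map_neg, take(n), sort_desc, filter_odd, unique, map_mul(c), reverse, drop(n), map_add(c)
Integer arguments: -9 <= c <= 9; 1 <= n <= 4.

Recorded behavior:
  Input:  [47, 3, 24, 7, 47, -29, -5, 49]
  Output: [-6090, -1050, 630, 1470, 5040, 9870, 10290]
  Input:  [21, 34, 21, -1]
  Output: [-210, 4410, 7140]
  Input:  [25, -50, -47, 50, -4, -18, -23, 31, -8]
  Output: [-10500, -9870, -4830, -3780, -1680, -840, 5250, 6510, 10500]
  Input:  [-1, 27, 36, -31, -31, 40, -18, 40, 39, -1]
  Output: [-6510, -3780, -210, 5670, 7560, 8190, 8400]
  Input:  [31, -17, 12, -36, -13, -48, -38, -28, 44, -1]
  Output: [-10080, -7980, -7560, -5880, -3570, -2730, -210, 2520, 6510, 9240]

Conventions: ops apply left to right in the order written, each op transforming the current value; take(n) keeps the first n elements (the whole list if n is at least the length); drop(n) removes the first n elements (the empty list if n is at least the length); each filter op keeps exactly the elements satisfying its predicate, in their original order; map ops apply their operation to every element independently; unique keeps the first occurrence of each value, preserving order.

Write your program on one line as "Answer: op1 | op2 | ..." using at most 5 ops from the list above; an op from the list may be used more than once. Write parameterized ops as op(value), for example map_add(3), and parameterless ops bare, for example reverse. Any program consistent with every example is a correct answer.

map_mul(-5) | unique | sort_desc | map_mul(6) | map_mul(-7)

Check, running the answer program on each example:
  [47, 3, 24, 7, 47, -29, -5, 49] -> [-235, -15, -120, -35, -235, 145, 25, -245] -> [-235, -15, -120, -35, 145, 25, -245] -> [145, 25, -15, -35, -120, -235, -245] -> [870, 150, -90, -210, -720, -1410, -1470] -> [-6090, -1050, 630, 1470, 5040, 9870, 10290]
  [21, 34, 21, -1] -> [-105, -170, -105, 5] -> [-105, -170, 5] -> [5, -105, -170] -> [30, -630, -1020] -> [-210, 4410, 7140]
  [25, -50, -47, 50, -4, -18, -23, 31, -8] -> [-125, 250, 235, -250, 20, 90, 115, -155, 40] -> [-125, 250, 235, -250, 20, 90, 115, -155, 40] -> [250, 235, 115, 90, 40, 20, -125, -155, -250] -> [1500, 1410, 690, 540, 240, 120, -750, -930, -1500] -> [-10500, -9870, -4830, -3780, -1680, -840, 5250, 6510, 10500]
  [-1, 27, 36, -31, -31, 40, -18, 40, 39, -1] -> [5, -135, -180, 155, 155, -200, 90, -200, -195, 5] -> [5, -135, -180, 155, -200, 90, -195] -> [155, 90, 5, -135, -180, -195, -200] -> [930, 540, 30, -810, -1080, -1170, -1200] -> [-6510, -3780, -210, 5670, 7560, 8190, 8400]
  [31, -17, 12, -36, -13, -48, -38, -28, 44, -1] -> [-155, 85, -60, 180, 65, 240, 190, 140, -220, 5] -> [-155, 85, -60, 180, 65, 240, 190, 140, -220, 5] -> [240, 190, 180, 140, 85, 65, 5, -60, -155, -220] -> [1440, 1140, 1080, 840, 510, 390, 30, -360, -930, -1320] -> [-10080, -7980, -7560, -5880, -3570, -2730, -210, 2520, 6510, 9240]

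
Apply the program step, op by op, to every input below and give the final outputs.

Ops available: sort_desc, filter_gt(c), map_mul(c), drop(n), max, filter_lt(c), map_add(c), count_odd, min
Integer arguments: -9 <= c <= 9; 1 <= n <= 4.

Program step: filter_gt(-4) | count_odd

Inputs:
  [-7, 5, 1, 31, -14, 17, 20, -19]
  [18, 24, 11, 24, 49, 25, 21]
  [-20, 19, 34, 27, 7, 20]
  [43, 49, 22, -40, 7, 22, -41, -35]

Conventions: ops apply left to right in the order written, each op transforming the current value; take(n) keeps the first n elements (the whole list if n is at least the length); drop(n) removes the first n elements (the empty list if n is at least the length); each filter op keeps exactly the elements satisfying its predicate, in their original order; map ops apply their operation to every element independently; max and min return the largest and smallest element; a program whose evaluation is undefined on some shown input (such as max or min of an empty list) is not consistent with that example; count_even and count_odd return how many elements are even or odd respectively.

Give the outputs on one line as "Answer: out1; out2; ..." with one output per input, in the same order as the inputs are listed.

Execution, op by op:
  [-7, 5, 1, 31, -14, 17, 20, -19] -> [5, 1, 31, 17, 20] -> 4
  [18, 24, 11, 24, 49, 25, 21] -> [18, 24, 11, 24, 49, 25, 21] -> 4
  [-20, 19, 34, 27, 7, 20] -> [19, 34, 27, 7, 20] -> 3
  [43, 49, 22, -40, 7, 22, -41, -35] -> [43, 49, 22, 7, 22] -> 3

4; 4; 3; 3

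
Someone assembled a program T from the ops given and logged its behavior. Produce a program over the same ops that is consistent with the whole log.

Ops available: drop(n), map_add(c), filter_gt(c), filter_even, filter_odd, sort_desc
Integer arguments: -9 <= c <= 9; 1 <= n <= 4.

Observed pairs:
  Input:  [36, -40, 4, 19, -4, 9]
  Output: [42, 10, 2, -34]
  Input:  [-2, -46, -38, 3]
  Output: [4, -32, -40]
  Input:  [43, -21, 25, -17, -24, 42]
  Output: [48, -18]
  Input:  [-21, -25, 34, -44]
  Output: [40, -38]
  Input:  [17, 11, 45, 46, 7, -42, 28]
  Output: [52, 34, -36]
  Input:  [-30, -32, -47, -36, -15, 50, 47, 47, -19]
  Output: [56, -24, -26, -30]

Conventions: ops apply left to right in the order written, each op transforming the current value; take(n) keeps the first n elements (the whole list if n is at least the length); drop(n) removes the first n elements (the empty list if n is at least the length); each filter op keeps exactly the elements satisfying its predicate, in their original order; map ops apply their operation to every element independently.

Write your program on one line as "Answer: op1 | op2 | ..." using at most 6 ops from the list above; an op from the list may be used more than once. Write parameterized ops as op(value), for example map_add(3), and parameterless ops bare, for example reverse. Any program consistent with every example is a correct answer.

filter_even | sort_desc | map_add(-5) | map_add(2) | map_add(9)

Check, running the answer program on each example:
  [36, -40, 4, 19, -4, 9] -> [36, -40, 4, -4] -> [36, 4, -4, -40] -> [31, -1, -9, -45] -> [33, 1, -7, -43] -> [42, 10, 2, -34]
  [-2, -46, -38, 3] -> [-2, -46, -38] -> [-2, -38, -46] -> [-7, -43, -51] -> [-5, -41, -49] -> [4, -32, -40]
  [43, -21, 25, -17, -24, 42] -> [-24, 42] -> [42, -24] -> [37, -29] -> [39, -27] -> [48, -18]
  [-21, -25, 34, -44] -> [34, -44] -> [34, -44] -> [29, -49] -> [31, -47] -> [40, -38]
  [17, 11, 45, 46, 7, -42, 28] -> [46, -42, 28] -> [46, 28, -42] -> [41, 23, -47] -> [43, 25, -45] -> [52, 34, -36]
  [-30, -32, -47, -36, -15, 50, 47, 47, -19] -> [-30, -32, -36, 50] -> [50, -30, -32, -36] -> [45, -35, -37, -41] -> [47, -33, -35, -39] -> [56, -24, -26, -30]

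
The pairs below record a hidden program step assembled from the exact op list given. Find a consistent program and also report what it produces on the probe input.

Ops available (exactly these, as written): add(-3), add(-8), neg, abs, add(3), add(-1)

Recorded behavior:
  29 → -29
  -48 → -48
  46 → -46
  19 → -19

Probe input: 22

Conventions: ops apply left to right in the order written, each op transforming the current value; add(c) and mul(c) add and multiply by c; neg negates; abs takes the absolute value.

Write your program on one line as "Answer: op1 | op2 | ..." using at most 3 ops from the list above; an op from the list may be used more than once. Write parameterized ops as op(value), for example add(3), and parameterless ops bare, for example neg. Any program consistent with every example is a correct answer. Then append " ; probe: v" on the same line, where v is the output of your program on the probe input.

abs | neg ; probe: -22

Check, running the answer program on each example:
  29 -> 29 -> -29
  -48 -> 48 -> -48
  46 -> 46 -> -46
  19 -> 19 -> -19
  probe: 22 -> 22 -> -22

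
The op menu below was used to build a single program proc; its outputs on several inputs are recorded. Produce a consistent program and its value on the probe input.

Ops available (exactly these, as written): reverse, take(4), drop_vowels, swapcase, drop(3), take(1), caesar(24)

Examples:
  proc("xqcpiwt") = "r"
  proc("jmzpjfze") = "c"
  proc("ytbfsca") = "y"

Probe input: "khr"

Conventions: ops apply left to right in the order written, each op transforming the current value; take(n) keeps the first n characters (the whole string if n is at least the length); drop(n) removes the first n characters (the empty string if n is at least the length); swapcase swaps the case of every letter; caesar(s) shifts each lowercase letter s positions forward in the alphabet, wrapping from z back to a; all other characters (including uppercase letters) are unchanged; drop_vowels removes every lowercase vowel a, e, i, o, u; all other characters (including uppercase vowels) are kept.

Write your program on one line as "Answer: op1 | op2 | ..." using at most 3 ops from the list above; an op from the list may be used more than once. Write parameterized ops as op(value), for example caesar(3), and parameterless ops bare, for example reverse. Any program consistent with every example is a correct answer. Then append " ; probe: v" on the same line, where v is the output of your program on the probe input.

reverse | caesar(24) | take(1) ; probe: "p"

Check, running the answer program on each example:
  "xqcpiwt" -> "twipcqx" -> "rugnaov" -> "r"
  "jmzpjfze" -> "ezfjpzmj" -> "cxdhnxkh" -> "c"
  "ytbfsca" -> "acsfbty" -> "yaqdzrw" -> "y"
  probe: "khr" -> "rhk" -> "pfi" -> "p"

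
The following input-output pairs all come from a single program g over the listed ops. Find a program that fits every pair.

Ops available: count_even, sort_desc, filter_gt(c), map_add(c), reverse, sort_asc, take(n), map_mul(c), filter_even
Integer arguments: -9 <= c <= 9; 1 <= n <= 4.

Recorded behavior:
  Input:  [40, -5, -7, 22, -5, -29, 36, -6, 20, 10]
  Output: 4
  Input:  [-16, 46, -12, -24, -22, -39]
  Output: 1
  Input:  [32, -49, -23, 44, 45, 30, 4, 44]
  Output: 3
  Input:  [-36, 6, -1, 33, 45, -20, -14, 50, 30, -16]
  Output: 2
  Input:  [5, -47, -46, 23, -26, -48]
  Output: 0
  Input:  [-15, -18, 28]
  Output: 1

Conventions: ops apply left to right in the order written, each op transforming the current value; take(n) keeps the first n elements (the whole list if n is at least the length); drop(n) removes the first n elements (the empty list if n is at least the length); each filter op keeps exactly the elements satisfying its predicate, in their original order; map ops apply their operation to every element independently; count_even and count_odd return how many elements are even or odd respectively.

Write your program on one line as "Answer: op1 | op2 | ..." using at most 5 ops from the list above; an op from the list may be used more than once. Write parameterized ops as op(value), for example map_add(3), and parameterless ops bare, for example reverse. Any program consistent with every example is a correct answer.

filter_gt(2) | filter_gt(5) | take(4) | filter_even | count_even

Check, running the answer program on each example:
  [40, -5, -7, 22, -5, -29, 36, -6, 20, 10] -> [40, 22, 36, 20, 10] -> [40, 22, 36, 20, 10] -> [40, 22, 36, 20] -> [40, 22, 36, 20] -> 4
  [-16, 46, -12, -24, -22, -39] -> [46] -> [46] -> [46] -> [46] -> 1
  [32, -49, -23, 44, 45, 30, 4, 44] -> [32, 44, 45, 30, 4, 44] -> [32, 44, 45, 30, 44] -> [32, 44, 45, 30] -> [32, 44, 30] -> 3
  [-36, 6, -1, 33, 45, -20, -14, 50, 30, -16] -> [6, 33, 45, 50, 30] -> [6, 33, 45, 50, 30] -> [6, 33, 45, 50] -> [6, 50] -> 2
  [5, -47, -46, 23, -26, -48] -> [5, 23] -> [23] -> [23] -> [] -> 0
  [-15, -18, 28] -> [28] -> [28] -> [28] -> [28] -> 1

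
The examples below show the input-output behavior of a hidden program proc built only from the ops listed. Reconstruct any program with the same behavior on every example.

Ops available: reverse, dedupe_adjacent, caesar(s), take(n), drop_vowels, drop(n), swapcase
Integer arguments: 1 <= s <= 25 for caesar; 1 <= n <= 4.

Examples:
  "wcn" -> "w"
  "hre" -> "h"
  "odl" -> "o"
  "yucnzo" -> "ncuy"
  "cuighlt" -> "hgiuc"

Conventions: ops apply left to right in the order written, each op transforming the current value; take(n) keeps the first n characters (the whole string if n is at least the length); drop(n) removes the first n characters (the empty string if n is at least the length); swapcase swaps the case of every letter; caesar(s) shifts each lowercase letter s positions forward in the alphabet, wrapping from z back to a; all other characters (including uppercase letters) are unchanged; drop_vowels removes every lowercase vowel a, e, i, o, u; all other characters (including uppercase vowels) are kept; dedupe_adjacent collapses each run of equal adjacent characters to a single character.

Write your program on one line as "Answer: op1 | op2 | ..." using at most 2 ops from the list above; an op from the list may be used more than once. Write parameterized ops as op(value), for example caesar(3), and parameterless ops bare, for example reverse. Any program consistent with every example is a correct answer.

reverse | drop(2)

Check, running the answer program on each example:
  "wcn" -> "ncw" -> "w"
  "hre" -> "erh" -> "h"
  "odl" -> "ldo" -> "o"
  "yucnzo" -> "ozncuy" -> "ncuy"
  "cuighlt" -> "tlhgiuc" -> "hgiuc"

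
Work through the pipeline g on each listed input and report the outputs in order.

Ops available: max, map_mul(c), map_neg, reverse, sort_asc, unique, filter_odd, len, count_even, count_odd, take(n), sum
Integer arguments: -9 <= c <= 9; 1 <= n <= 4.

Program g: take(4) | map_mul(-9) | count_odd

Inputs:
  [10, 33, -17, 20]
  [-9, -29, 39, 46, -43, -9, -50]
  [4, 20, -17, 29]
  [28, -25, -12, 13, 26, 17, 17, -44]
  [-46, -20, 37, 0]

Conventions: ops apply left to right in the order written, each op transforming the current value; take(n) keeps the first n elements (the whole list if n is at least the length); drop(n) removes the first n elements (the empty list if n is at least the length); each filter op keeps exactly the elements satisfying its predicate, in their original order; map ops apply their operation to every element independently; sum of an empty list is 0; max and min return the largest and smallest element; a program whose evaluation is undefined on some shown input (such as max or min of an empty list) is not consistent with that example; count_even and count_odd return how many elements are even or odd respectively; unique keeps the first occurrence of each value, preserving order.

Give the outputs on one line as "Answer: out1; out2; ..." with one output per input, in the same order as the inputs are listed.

2; 3; 2; 2; 1

Execution, op by op:
  [10, 33, -17, 20] -> [10, 33, -17, 20] -> [-90, -297, 153, -180] -> 2
  [-9, -29, 39, 46, -43, -9, -50] -> [-9, -29, 39, 46] -> [81, 261, -351, -414] -> 3
  [4, 20, -17, 29] -> [4, 20, -17, 29] -> [-36, -180, 153, -261] -> 2
  [28, -25, -12, 13, 26, 17, 17, -44] -> [28, -25, -12, 13] -> [-252, 225, 108, -117] -> 2
  [-46, -20, 37, 0] -> [-46, -20, 37, 0] -> [414, 180, -333, 0] -> 1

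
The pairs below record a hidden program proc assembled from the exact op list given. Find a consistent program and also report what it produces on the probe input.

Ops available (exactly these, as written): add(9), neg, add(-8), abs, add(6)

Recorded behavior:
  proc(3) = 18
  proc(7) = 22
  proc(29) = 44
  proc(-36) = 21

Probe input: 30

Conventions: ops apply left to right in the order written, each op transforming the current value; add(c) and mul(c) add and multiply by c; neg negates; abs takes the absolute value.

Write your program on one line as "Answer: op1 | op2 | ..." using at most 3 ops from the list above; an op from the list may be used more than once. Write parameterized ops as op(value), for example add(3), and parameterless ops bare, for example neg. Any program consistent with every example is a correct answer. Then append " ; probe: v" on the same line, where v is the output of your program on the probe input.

add(9) | add(6) | abs ; probe: 45

Check, running the answer program on each example:
  3 -> 12 -> 18 -> 18
  7 -> 16 -> 22 -> 22
  29 -> 38 -> 44 -> 44
  -36 -> -27 -> -21 -> 21
  probe: 30 -> 39 -> 45 -> 45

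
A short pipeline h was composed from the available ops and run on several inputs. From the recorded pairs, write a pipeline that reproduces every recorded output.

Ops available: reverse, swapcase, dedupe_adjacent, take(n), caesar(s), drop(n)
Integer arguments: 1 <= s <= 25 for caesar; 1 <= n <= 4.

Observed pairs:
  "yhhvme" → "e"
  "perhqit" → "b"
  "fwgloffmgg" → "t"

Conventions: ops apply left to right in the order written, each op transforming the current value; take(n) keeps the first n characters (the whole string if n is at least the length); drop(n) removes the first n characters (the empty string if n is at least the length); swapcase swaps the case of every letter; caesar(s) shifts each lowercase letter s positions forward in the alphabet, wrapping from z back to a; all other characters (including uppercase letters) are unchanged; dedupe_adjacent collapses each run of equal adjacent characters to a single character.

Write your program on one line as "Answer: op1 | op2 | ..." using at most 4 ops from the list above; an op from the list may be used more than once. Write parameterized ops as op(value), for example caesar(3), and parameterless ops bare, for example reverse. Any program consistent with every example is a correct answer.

take(2) | drop(1) | caesar(15) | caesar(8)

Check, running the answer program on each example:
  "yhhvme" -> "yh" -> "h" -> "w" -> "e"
  "perhqit" -> "pe" -> "e" -> "t" -> "b"
  "fwgloffmgg" -> "fw" -> "w" -> "l" -> "t"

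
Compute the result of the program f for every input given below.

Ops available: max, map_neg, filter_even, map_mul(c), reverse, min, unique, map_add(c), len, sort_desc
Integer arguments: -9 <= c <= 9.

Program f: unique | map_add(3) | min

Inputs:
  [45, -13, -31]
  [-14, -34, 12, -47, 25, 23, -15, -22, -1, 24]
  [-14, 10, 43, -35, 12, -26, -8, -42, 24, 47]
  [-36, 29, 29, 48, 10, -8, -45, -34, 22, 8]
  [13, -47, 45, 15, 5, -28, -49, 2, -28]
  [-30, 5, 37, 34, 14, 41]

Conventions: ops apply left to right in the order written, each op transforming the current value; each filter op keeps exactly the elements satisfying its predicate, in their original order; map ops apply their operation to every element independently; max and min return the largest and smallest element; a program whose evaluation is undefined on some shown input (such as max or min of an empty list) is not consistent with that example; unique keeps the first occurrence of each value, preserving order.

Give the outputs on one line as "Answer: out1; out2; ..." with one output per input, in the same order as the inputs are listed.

-28; -44; -39; -42; -46; -27

Execution, op by op:
  [45, -13, -31] -> [45, -13, -31] -> [48, -10, -28] -> -28
  [-14, -34, 12, -47, 25, 23, -15, -22, -1, 24] -> [-14, -34, 12, -47, 25, 23, -15, -22, -1, 24] -> [-11, -31, 15, -44, 28, 26, -12, -19, 2, 27] -> -44
  [-14, 10, 43, -35, 12, -26, -8, -42, 24, 47] -> [-14, 10, 43, -35, 12, -26, -8, -42, 24, 47] -> [-11, 13, 46, -32, 15, -23, -5, -39, 27, 50] -> -39
  [-36, 29, 29, 48, 10, -8, -45, -34, 22, 8] -> [-36, 29, 48, 10, -8, -45, -34, 22, 8] -> [-33, 32, 51, 13, -5, -42, -31, 25, 11] -> -42
  [13, -47, 45, 15, 5, -28, -49, 2, -28] -> [13, -47, 45, 15, 5, -28, -49, 2] -> [16, -44, 48, 18, 8, -25, -46, 5] -> -46
  [-30, 5, 37, 34, 14, 41] -> [-30, 5, 37, 34, 14, 41] -> [-27, 8, 40, 37, 17, 44] -> -27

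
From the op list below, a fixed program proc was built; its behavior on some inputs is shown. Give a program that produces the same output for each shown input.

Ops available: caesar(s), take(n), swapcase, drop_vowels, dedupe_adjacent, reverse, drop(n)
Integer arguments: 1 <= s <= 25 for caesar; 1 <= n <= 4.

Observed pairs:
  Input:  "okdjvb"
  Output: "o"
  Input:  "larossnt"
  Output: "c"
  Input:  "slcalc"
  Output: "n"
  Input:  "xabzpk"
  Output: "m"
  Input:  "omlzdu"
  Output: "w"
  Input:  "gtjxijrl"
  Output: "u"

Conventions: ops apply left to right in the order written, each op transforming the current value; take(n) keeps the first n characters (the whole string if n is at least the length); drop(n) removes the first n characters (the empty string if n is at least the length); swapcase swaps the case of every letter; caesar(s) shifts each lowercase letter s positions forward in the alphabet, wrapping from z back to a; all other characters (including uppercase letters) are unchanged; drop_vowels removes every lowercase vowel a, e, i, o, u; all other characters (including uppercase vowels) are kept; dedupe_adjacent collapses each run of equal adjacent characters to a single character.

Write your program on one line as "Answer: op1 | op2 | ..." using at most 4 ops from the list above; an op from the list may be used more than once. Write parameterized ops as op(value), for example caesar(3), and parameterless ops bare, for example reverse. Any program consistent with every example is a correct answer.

take(3) | caesar(11) | drop(1) | drop(1)

Check, running the answer program on each example:
  "okdjvb" -> "okd" -> "zvo" -> "vo" -> "o"
  "larossnt" -> "lar" -> "wlc" -> "lc" -> "c"
  "slcalc" -> "slc" -> "dwn" -> "wn" -> "n"
  "xabzpk" -> "xab" -> "ilm" -> "lm" -> "m"
  "omlzdu" -> "oml" -> "zxw" -> "xw" -> "w"
  "gtjxijrl" -> "gtj" -> "reu" -> "eu" -> "u"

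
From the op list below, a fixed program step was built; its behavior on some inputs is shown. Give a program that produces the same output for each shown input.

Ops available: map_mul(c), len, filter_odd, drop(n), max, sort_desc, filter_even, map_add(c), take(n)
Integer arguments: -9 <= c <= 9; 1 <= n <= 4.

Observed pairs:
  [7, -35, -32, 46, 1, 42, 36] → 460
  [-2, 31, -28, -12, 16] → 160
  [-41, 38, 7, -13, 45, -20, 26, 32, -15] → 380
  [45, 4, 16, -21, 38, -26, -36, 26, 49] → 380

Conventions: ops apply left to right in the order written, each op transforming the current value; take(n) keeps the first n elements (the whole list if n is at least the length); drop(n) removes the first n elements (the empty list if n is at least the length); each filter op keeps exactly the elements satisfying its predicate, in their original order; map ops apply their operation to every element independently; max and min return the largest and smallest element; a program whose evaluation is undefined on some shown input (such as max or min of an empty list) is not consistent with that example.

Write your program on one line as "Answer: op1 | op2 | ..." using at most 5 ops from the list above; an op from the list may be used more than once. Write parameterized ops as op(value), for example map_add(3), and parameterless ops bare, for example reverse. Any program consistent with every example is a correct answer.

filter_even | map_mul(-5) | map_mul(-2) | max

Check, running the answer program on each example:
  [7, -35, -32, 46, 1, 42, 36] -> [-32, 46, 42, 36] -> [160, -230, -210, -180] -> [-320, 460, 420, 360] -> 460
  [-2, 31, -28, -12, 16] -> [-2, -28, -12, 16] -> [10, 140, 60, -80] -> [-20, -280, -120, 160] -> 160
  [-41, 38, 7, -13, 45, -20, 26, 32, -15] -> [38, -20, 26, 32] -> [-190, 100, -130, -160] -> [380, -200, 260, 320] -> 380
  [45, 4, 16, -21, 38, -26, -36, 26, 49] -> [4, 16, 38, -26, -36, 26] -> [-20, -80, -190, 130, 180, -130] -> [40, 160, 380, -260, -360, 260] -> 380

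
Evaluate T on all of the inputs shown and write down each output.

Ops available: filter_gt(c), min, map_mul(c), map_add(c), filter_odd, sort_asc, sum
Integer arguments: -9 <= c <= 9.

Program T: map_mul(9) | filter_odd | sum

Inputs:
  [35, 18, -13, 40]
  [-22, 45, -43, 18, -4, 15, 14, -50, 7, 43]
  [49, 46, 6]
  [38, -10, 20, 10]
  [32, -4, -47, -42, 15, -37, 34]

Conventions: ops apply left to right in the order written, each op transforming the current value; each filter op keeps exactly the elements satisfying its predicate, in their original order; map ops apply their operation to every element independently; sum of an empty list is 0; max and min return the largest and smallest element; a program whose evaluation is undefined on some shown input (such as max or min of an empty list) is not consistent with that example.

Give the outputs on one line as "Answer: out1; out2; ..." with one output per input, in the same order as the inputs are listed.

Execution, op by op:
  [35, 18, -13, 40] -> [315, 162, -117, 360] -> [315, -117] -> 198
  [-22, 45, -43, 18, -4, 15, 14, -50, 7, 43] -> [-198, 405, -387, 162, -36, 135, 126, -450, 63, 387] -> [405, -387, 135, 63, 387] -> 603
  [49, 46, 6] -> [441, 414, 54] -> [441] -> 441
  [38, -10, 20, 10] -> [342, -90, 180, 90] -> [] -> 0
  [32, -4, -47, -42, 15, -37, 34] -> [288, -36, -423, -378, 135, -333, 306] -> [-423, 135, -333] -> -621

198; 603; 441; 0; -621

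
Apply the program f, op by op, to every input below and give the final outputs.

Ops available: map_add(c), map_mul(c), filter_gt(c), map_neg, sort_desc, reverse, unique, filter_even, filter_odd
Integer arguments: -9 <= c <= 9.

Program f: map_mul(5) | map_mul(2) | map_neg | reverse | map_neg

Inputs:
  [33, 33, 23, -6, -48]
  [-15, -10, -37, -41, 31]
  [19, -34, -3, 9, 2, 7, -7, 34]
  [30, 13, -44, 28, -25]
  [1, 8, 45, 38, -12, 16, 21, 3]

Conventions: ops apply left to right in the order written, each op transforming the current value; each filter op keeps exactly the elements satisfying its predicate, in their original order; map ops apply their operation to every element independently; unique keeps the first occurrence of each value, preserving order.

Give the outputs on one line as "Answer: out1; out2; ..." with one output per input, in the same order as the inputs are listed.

[-480, -60, 230, 330, 330]; [310, -410, -370, -100, -150]; [340, -70, 70, 20, 90, -30, -340, 190]; [-250, 280, -440, 130, 300]; [30, 210, 160, -120, 380, 450, 80, 10]

Execution, op by op:
  [33, 33, 23, -6, -48] -> [165, 165, 115, -30, -240] -> [330, 330, 230, -60, -480] -> [-330, -330, -230, 60, 480] -> [480, 60, -230, -330, -330] -> [-480, -60, 230, 330, 330]
  [-15, -10, -37, -41, 31] -> [-75, -50, -185, -205, 155] -> [-150, -100, -370, -410, 310] -> [150, 100, 370, 410, -310] -> [-310, 410, 370, 100, 150] -> [310, -410, -370, -100, -150]
  [19, -34, -3, 9, 2, 7, -7, 34] -> [95, -170, -15, 45, 10, 35, -35, 170] -> [190, -340, -30, 90, 20, 70, -70, 340] -> [-190, 340, 30, -90, -20, -70, 70, -340] -> [-340, 70, -70, -20, -90, 30, 340, -190] -> [340, -70, 70, 20, 90, -30, -340, 190]
  [30, 13, -44, 28, -25] -> [150, 65, -220, 140, -125] -> [300, 130, -440, 280, -250] -> [-300, -130, 440, -280, 250] -> [250, -280, 440, -130, -300] -> [-250, 280, -440, 130, 300]
  [1, 8, 45, 38, -12, 16, 21, 3] -> [5, 40, 225, 190, -60, 80, 105, 15] -> [10, 80, 450, 380, -120, 160, 210, 30] -> [-10, -80, -450, -380, 120, -160, -210, -30] -> [-30, -210, -160, 120, -380, -450, -80, -10] -> [30, 210, 160, -120, 380, 450, 80, 10]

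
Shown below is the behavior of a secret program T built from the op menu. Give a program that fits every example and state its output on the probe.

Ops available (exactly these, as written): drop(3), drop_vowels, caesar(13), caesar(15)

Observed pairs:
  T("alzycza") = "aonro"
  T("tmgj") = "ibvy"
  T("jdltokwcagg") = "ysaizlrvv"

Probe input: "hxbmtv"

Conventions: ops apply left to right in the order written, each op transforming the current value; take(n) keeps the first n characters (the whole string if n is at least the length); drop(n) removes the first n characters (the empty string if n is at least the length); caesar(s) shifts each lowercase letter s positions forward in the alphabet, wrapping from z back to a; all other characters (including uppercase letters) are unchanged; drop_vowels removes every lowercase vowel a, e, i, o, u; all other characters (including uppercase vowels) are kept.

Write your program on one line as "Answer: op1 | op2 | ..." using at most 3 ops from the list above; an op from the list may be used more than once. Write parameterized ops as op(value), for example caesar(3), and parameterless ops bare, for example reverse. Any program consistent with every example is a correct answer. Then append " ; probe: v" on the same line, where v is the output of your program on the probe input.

drop_vowels | caesar(15) ; probe: "wmqbik"

Check, running the answer program on each example:
  "alzycza" -> "lzycz" -> "aonro"
  "tmgj" -> "tmgj" -> "ibvy"
  "jdltokwcagg" -> "jdltkwcgg" -> "ysaizlrvv"
  probe: "hxbmtv" -> "hxbmtv" -> "wmqbik"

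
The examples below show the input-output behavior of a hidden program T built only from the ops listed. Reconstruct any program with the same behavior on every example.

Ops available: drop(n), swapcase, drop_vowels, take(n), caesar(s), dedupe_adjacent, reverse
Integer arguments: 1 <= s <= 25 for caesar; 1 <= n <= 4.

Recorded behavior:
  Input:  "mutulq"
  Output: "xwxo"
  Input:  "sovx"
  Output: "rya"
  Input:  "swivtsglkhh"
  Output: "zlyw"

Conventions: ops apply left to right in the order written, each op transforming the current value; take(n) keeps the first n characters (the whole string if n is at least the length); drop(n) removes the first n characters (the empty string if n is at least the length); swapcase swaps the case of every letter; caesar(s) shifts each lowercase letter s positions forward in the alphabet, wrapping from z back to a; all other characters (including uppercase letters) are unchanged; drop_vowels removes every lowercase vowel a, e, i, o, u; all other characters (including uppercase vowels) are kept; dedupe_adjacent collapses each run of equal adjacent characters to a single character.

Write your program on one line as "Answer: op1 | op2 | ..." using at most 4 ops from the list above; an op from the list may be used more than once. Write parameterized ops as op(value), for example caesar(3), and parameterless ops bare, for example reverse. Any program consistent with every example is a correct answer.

drop(1) | take(4) | caesar(3)

Check, running the answer program on each example:
  "mutulq" -> "utulq" -> "utul" -> "xwxo"
  "sovx" -> "ovx" -> "ovx" -> "rya"
  "swivtsglkhh" -> "wivtsglkhh" -> "wivt" -> "zlyw"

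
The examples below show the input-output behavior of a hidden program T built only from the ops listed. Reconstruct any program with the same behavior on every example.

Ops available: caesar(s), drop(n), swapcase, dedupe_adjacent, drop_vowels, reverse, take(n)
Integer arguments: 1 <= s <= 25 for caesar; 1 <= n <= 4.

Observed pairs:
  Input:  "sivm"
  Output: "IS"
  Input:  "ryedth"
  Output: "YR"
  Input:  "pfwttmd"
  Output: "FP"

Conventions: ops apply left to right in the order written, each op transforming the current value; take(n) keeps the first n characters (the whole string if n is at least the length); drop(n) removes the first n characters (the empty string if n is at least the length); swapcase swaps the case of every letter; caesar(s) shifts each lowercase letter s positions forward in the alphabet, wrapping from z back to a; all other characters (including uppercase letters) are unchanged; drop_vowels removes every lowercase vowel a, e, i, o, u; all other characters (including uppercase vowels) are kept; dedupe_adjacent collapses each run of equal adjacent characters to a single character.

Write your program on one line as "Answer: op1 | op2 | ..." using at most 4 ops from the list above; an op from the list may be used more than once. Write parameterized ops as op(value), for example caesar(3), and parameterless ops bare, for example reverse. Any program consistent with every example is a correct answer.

take(4) | reverse | drop(2) | swapcase

Check, running the answer program on each example:
  "sivm" -> "sivm" -> "mvis" -> "is" -> "IS"
  "ryedth" -> "ryed" -> "deyr" -> "yr" -> "YR"
  "pfwttmd" -> "pfwt" -> "twfp" -> "fp" -> "FP"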